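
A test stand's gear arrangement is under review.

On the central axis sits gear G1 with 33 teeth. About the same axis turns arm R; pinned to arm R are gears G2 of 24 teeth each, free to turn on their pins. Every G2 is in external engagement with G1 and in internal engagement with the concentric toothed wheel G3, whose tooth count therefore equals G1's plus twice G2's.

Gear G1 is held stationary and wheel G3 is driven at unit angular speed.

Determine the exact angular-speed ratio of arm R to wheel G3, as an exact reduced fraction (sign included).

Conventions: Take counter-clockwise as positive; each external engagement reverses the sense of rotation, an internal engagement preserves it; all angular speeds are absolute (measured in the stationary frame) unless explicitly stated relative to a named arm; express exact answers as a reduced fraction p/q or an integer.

topology: planetary set — G1 33T / G2 24T / G3 81T, arm = carrier (Willis)
ring teeth: 33 + 2·24 = 81
33(ω_sun−ω_arm) = −81(ω_ring−ω_arm),  ω_sun = 0, ω_ring = 1
33(0−ω_arm) = −81(1−ω_arm)  ⇒  114·ω_arm = 81  ⇒  ω_arm = 27/38
ω_out/ω_in = 27/38

27/38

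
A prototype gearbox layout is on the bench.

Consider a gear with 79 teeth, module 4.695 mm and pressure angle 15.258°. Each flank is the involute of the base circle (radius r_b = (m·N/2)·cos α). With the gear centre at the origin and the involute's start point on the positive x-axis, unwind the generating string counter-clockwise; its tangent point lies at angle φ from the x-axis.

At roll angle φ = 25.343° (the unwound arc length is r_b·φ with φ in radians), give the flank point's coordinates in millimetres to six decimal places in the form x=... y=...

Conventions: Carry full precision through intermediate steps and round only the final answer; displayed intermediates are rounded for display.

class = single-mesh tooth geometry [base-circle involute, m = 4.695, 79T]
pitch radius r_p = m·N/2 = 4.695·79/2 = 185.452500
base radius r_b = r_p·cos α = 185.452500·cos 15.258° = 178.915408
roll angle φ = 25.343° = 0.44231879 rad
x = r_b·(cos φ + φ·sin φ) = 195.570652
y = r_b·(sin φ − φ·cos φ) = 5.060716

x=195.570652 y=5.060716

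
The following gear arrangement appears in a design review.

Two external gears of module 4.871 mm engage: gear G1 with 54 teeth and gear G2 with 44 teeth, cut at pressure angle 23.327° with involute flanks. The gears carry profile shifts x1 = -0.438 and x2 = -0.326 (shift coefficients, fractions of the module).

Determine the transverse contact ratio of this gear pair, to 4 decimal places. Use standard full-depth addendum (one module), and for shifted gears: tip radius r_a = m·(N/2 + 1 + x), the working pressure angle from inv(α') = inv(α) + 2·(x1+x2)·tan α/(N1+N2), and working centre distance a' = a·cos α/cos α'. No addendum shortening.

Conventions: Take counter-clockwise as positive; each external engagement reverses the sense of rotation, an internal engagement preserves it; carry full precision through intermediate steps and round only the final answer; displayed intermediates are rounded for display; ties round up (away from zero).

class = single-mesh tooth geometry [involute pair 54T × 44T, m = 4.871]
base radii: r_b1 = 120.766785, r_b2 = 98.402566
tip radii: r_a1 = 134.254502, r_a2 = 110.445054
inv(α') = inv(23.327°) + 2·(-0.438-0.326)·tan α/(54+44) = 0.01737022  ⇒  α' = 21.00984°
a' = a·cos α / cos α' = 238.6790·cos 23.327°/cos 21.00984° = 234.777641
action lengths: √(r_a1²−r_b1²) = 58.648572, √(r_a2²−r_b2²) = 50.150225
base pitch p_b = π·m·cos α = 14.051854
CR = (58.648572 + 50.150225 − 234.777641·sin 21.00984°)/14.051854 = 1.752392
contact ratio ≈ 1.7524

1.7524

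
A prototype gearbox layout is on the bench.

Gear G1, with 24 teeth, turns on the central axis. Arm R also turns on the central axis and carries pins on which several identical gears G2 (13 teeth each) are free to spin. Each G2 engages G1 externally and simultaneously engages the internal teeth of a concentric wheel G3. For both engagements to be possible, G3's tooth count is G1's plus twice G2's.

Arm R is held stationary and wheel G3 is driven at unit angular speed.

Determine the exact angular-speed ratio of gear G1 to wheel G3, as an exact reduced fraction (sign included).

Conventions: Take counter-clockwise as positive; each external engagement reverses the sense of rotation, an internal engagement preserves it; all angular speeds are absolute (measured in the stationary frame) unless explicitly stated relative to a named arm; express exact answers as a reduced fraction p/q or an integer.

-25/12

class = planetary set [G3 = 24+2·13 = 50; Willis about the carrier]
ring teeth: 24 + 2·13 = 50
24(ω_sun−ω_arm) = −50(ω_ring−ω_arm),  ω_arm = 0, ω_ring = 1
ω_sun = 0 − (50/24)(1−0) = -25/12
ω_out/ω_in = -25/12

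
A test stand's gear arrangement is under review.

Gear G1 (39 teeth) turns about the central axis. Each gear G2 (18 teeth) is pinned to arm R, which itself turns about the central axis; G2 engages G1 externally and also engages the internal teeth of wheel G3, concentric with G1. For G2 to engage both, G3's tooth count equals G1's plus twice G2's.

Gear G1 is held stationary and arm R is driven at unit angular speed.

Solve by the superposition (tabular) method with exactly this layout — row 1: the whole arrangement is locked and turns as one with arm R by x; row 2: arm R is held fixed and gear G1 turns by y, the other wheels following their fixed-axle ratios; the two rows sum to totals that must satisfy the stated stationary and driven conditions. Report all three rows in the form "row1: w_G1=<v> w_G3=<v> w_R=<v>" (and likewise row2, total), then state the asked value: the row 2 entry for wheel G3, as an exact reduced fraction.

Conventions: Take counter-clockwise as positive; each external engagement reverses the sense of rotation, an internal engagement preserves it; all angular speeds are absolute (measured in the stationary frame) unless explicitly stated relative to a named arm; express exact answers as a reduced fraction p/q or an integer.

class = planetary set [G3 = 39+2·18 = 75; Willis about the carrier]
row 1 — lock + rotate with arm: ω_sun = ω_ring = ω_arm = x
row 2 — arm fixed, fixed-axis ratios: sun y, ring −(39/75)·y, arm 0
boundary: total ω_sun = x + y = 0 and total ω_arm = x = 1  ⇒  y = -1, x = 1
row 2 ring = −(39/75)·(-1) = 13/25
totals (row 1 + row 2): sun 1 + (-1) = 0, ring 1 + 13/25 = 38/25, arm 1 + 0 = 1
asked cell (row2, ring) = 13/25

row1: w_G1=1 w_G3=1 w_R=1
row2: w_G1=-1 w_G3=13/25 w_R=0
total: w_G1=0 w_G3=38/25 w_R=1
asked value: 13/25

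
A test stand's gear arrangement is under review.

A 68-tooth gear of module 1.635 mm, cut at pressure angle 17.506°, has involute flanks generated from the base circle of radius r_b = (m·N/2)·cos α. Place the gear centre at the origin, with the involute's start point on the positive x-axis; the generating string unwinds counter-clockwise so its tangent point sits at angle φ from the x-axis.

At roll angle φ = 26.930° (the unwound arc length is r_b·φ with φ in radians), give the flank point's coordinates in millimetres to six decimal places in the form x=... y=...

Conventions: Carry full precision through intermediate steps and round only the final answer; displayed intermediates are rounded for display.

x=58.551878 y=1.794721

recognized (one wheel, involute flank): single-mesh tooth geometry, m = 1.635, N = 68
pitch radius r_p = m·N/2 = 1.635·68/2 = 55.590000
base radius r_b = r_p·cos α = 55.590000·cos 17.506° = 53.015374
roll angle φ = 26.930° = 0.47001717 rad
x = r_b·(cos φ + φ·sin φ) = 58.551878
y = r_b·(sin φ − φ·cos φ) = 1.794721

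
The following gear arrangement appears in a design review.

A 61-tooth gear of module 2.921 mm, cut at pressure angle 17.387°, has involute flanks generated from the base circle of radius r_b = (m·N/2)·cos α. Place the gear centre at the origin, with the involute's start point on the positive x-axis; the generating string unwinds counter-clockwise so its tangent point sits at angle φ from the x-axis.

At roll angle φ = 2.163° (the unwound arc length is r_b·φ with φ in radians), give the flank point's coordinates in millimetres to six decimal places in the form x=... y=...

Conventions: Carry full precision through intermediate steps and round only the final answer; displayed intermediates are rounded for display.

recognized (one wheel, involute flank): single-mesh tooth geometry, m = 2.921, N = 61
pitch radius r_p = m·N/2 = 2.921·61/2 = 89.090500
base radius r_b = r_p·cos α = 89.090500·cos 17.387° = 85.019791
roll angle φ = 2.163° = 0.03775147 rad
x = r_b·(cos φ + φ·sin φ) = 85.080353
y = r_b·(sin φ − φ·cos φ) = 0.001525

x=85.080353 y=0.001525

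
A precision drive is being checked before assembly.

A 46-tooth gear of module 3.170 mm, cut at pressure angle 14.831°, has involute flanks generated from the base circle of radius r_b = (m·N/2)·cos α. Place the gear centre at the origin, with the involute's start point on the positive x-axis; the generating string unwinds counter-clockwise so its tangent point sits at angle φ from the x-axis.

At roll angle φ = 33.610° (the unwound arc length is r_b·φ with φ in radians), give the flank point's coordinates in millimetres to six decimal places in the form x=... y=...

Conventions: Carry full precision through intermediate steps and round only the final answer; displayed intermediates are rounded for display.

x=81.584038 y=4.581102

single-mesh involute tooth geometry (46T wheel at module 3.170)
pitch radius r_p = m·N/2 = 3.170·46/2 = 72.910000
base radius r_b = r_p·cos α = 72.910000·cos 14.831° = 70.481006
roll angle φ = 33.610° = 0.58660516 rad
x = r_b·(cos φ + φ·sin φ) = 81.584038
y = r_b·(sin φ − φ·cos φ) = 4.581102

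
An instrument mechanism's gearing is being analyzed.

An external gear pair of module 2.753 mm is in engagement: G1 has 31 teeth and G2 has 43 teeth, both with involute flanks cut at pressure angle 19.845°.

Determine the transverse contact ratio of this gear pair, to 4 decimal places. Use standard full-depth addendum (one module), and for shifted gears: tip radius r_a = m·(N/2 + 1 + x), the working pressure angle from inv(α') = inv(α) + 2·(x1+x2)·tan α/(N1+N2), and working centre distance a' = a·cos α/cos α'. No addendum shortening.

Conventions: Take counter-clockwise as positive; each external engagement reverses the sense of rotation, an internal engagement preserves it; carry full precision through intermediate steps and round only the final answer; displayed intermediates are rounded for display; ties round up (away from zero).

single-mesh involute tooth geometry (31T engaging 43T at module 2.753)
base radii: r_b1 = 40.137429, r_b2 = 55.674498
tip radii: r_a1 = 45.424500, r_a2 = 61.942500
no profile shift: α' = α, a' = a
action lengths: √(r_a1²−r_b1²) = 21.269039, √(r_a2²−r_b2²) = 27.151861
base pitch p_b = π·m·cos α = 8.135190
CR = (21.269039 + 27.151861 − 101.861000·sin 19.84500°)/8.135190 = 1.701430
contact ratio ≈ 1.7014

1.7014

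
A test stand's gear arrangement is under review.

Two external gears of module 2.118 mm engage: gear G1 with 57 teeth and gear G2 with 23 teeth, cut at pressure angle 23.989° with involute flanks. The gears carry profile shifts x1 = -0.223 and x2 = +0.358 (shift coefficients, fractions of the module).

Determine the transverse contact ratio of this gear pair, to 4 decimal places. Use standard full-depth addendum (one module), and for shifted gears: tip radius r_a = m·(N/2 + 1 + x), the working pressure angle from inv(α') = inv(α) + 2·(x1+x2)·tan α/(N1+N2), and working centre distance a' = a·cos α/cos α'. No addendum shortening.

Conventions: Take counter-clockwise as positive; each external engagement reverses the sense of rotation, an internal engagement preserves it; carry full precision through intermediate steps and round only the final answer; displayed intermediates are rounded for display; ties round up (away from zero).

single-mesh involute tooth geometry (57T engaging 23T at module 2.118)
base radii: r_b1 = 55.149057, r_b2 = 22.253128
tip radii: r_a1 = 62.008686, r_a2 = 27.233244
inv(α') = inv(23.989°) + 2·(-0.223+0.358)·tan α/(57+23) = 0.02781350  ⇒  α' = 24.41495°
a' = a·cos α / cos α' = 84.7200·cos 23.989°/cos 24.41495° = 85.003555
action lengths: √(r_a1²−r_b1²) = 28.348874, √(r_a2²−r_b2²) = 15.698658
base pitch p_b = π·m·cos α = 6.079153
CR = (28.348874 + 15.698658 − 85.003555·sin 24.41495°)/6.079153 = 1.465993
contact ratio ≈ 1.4660

1.4660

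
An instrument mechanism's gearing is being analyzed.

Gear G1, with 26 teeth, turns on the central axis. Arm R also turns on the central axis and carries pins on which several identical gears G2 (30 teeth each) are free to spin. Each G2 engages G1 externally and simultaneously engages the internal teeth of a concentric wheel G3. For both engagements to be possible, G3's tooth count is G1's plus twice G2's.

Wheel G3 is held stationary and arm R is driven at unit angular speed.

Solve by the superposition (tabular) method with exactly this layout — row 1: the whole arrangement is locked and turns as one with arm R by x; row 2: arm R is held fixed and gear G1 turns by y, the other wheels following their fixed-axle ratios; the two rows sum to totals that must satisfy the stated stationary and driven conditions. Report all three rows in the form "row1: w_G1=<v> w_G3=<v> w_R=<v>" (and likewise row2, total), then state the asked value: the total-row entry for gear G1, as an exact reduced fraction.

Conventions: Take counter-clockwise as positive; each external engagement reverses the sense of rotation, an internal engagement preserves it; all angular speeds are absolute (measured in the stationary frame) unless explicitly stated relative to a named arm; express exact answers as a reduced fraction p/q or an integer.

row1: w_G1=1 w_G3=1 w_R=1
row2: w_G1=43/13 w_G3=-1 w_R=0
total: w_G1=56/13 w_G3=0 w_R=1
asked value: 56/13

recognized (axles ride arm R): planetary set, 26/30/86 teeth
row 1: whole set turns with the arm by x
row 2 — arm fixed, fixed-axis ratios: sun y, ring −(26/86)·y, arm 0
boundary: total ω_ring = x − (26/86)·y = 0 and total ω_arm = x = 1  ⇒  y = 43/13, x = 1
row 2 ring = −(26/86)·43/13 = -1
totals (row 1 + row 2): sun 1 + 43/13 = 56/13, ring 1 + (-1) = 0, arm 1 + 0 = 1
asked cell (total, sun) = 56/13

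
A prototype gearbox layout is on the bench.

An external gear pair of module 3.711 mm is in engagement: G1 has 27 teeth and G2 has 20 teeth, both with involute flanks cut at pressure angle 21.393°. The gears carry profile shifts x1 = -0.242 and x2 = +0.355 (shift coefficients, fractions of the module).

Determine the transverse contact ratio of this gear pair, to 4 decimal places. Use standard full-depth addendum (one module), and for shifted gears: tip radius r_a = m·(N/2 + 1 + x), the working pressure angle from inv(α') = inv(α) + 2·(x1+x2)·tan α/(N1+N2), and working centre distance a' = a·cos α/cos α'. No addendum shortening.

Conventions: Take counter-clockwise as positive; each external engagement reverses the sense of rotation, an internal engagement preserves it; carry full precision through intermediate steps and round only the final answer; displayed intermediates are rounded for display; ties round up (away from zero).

1.4893

single-mesh involute tooth geometry (27T engaging 20T at module 3.711)
base radii: r_b1 = 46.646733, r_b2 = 34.553135
tip radii: r_a1 = 52.911438, r_a2 = 42.138405
inv(α') = inv(21.393°) + 2·(-0.242+0.355)·tan α/(27+20) = 0.02026025  ⇒  α' = 22.07221°
a' = a·cos α / cos α' = 87.2085·cos 21.393°/cos 22.07221° = 87.621562
action lengths: √(r_a1²−r_b1²) = 24.974038, √(r_a2²−r_b2²) = 24.118997
base pitch p_b = π·m·cos α = 10.855188
CR = (24.974038 + 24.118997 − 87.621562·sin 22.07221°)/10.855188 = 1.489340
contact ratio ≈ 1.4893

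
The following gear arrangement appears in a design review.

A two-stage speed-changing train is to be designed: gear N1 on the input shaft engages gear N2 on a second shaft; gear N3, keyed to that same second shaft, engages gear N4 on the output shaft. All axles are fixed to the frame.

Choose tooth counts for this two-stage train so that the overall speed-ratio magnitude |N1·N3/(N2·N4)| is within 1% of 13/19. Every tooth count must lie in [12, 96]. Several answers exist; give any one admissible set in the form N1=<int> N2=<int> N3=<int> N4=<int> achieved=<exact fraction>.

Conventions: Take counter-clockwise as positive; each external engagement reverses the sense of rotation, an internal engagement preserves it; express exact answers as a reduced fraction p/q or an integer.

N1=12 N2=19 N3=13 N4=12 achieved=13/19

design class (target 13/19): fixed-axis compound train
target = 13/19 in lowest terms: an exact hit needs N1·N3 = k·13 and N2·N4 = k·19 for one integer k, every count in [12, 96]; additionally prefer no 1:1 stage (N1 ≠ N2, N3 ≠ N4)
k = 1…11: no 1:1-free in-range split of k·13 and k·19 into factor pairs; take k = 12
k = 12: N1·N3 = 156 = 12·13, N2·N4 = 228 = 19·12
achieved = 12·13/(19·12) = 13/19; |achieved − target| = 0 ≤ 13/1900 ✓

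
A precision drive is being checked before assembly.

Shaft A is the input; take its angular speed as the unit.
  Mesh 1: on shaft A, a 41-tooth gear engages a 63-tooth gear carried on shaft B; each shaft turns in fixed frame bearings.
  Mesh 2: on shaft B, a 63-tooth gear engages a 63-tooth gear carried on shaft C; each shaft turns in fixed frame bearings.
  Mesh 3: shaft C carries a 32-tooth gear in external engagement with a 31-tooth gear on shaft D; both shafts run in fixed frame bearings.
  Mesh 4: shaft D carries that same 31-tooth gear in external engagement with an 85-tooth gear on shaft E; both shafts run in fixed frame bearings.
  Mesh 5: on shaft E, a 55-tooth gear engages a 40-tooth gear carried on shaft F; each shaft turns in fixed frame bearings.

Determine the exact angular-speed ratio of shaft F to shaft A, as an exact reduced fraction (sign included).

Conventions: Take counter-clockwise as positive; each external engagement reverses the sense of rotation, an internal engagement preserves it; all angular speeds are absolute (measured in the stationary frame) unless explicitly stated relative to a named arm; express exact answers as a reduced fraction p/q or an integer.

-1804/5355

class = fixed-axis compound train [5 meshes; 5 ratios multiply, 5 sense flips]
mesh 1 [41T→63T]: running ratio 41/63, sense −
mesh 2 [63T→63T]: running ratio 41/63, sense +
mesh 3 [32T→31T]: running ratio 1312/1953, sense −
mesh 4 [31T→85T]: running ratio 1312/5355, sense +
mesh 5 [55T→40T]: running ratio 1804/5355, sense −
ω_out/ω_in = -1804/5355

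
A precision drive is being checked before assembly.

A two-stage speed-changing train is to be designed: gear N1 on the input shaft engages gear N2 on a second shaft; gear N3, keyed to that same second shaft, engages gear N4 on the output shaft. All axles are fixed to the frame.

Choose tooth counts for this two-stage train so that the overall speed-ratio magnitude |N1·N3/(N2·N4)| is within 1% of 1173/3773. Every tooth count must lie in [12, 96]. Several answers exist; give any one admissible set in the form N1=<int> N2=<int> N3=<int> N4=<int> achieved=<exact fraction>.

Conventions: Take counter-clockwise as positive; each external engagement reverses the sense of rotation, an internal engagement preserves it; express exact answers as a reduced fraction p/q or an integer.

N1=17 N2=49 N3=69 N4=77 achieved=1173/3773

2-stage fixed-axis compound train for ratio 1173/3773
target = 1173/3773 in lowest terms: an exact hit needs N1·N3 = k·1173 and N2·N4 = k·3773 for one integer k, every count in [12, 96]; additionally prefer no 1:1 stage (N1 ≠ N2, N3 ≠ N4)
k = 1: N1·N3 = 1173 = 17·69, N2·N4 = 3773 = 49·77
achieved = 17·69/(49·77) = 1173/3773; |achieved − target| = 0 ≤ 1173/377300 ✓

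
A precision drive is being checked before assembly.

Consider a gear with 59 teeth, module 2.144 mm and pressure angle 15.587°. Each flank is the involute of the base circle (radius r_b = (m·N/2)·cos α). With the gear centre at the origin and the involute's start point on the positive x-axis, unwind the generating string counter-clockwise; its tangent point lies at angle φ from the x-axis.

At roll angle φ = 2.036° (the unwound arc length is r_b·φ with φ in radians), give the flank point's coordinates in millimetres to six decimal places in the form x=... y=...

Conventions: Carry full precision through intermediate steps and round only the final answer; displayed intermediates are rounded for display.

class = single-mesh tooth geometry [base-circle involute, m = 2.144, 59T]
pitch radius r_p = m·N/2 = 2.144·59/2 = 63.248000
base radius r_b = r_p·cos α = 63.248000·cos 15.587° = 60.921964
roll angle φ = 2.036° = 0.03553490 rad
x = r_b·(cos φ + φ·sin φ) = 60.960415
y = r_b·(sin φ − φ·cos φ) = 0.000911

x=60.960415 y=0.000911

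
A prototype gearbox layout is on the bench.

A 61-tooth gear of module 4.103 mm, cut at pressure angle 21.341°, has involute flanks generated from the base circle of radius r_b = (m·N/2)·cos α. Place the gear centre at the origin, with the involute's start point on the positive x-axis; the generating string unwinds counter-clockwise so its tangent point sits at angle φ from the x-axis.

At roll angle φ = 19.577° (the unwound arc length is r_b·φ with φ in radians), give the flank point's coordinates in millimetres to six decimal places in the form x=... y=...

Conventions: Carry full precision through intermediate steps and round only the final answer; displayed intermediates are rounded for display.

single-mesh involute tooth geometry (61T wheel at module 4.103)
pitch radius r_p = m·N/2 = 4.103·61/2 = 125.141500
base radius r_b = r_p·cos α = 125.141500·cos 21.341° = 116.560679
roll angle φ = 19.577° = 0.34168311 rad
x = r_b·(cos φ + φ·sin φ) = 123.167449
y = r_b·(sin φ − φ·cos φ) = 1.531872

x=123.167449 y=1.531872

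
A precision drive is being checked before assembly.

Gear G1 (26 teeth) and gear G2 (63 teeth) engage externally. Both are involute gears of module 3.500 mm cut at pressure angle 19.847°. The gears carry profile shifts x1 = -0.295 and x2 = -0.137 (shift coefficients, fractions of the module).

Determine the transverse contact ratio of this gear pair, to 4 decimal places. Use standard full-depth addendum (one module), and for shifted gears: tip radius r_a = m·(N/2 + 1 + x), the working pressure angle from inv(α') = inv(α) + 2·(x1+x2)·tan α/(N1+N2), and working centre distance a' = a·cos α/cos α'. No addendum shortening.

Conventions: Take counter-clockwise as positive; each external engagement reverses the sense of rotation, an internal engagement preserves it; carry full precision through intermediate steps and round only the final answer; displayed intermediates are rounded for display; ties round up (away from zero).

1.8552

class = single-mesh tooth geometry [involute pair 26T × 63T, m = 3.500]
base radii: r_b1 = 42.797418, r_b2 = 103.701435
tip radii: r_a1 = 47.967500, r_a2 = 113.270500
inv(α') = inv(19.847°) + 2·(-0.295-0.137)·tan α/(26+63) = 0.01104951  ⇒  α' = 18.15545°
a' = a·cos α / cos α' = 155.7500·cos 19.847°/cos 18.15545° = 154.174488
action lengths: √(r_a1²−r_b1²) = 21.662458, √(r_a2²−r_b2²) = 45.565541
base pitch p_b = π·m·cos α = 10.342466
CR = (21.662458 + 45.565541 − 154.174488·sin 18.15545°)/10.342466 = 1.855246
contact ratio ≈ 1.8552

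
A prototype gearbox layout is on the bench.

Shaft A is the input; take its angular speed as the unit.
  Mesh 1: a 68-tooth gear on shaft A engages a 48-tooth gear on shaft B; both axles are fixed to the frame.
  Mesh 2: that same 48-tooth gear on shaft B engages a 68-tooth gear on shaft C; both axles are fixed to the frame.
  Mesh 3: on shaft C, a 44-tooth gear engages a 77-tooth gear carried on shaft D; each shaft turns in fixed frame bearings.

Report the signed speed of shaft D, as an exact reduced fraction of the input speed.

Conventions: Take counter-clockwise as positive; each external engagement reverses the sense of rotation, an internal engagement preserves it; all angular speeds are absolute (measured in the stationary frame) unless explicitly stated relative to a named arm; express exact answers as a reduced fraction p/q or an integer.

-4/7

3-mesh fixed-axis compound train (all bearings frame-fixed)
mesh 1 [68T→48T]: |ω|/ω_in = 1×68/48 = 17/12, sense flips to −
mesh 2 [48T→68T]: |ω|/ω_in = (17/12)×48/68 = 1, sense flips to +
mesh 3 [44T→77T]: |ω|/ω_in = 1×44/77 = 4/7, sense flips to −
signed output speed (× input speed) = -4/7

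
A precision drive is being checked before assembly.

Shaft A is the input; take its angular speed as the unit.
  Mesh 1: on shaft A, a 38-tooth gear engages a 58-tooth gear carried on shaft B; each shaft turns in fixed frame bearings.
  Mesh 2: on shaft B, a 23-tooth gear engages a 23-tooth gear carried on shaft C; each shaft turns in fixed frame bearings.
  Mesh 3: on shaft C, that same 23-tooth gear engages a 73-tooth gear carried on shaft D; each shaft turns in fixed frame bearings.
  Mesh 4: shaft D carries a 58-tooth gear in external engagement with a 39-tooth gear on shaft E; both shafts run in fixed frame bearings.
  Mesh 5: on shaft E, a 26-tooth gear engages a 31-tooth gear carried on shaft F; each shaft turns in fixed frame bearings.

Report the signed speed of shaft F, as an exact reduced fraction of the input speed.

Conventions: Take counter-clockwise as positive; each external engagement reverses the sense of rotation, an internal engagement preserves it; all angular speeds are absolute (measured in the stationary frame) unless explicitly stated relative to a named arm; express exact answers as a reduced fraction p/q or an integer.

-1748/6789

5-mesh fixed-axis compound train (all bearings frame-fixed)
mesh 1 [38T→58T]: |ω|/ω_in = 1×38/58 = 19/29, sense flips to −
mesh 2 [23T→23T]: |ω|/ω_in = (19/29)×23/23 = 19/29, sense flips to +
mesh 3 [23T→73T]: |ω|/ω_in = (19/29)×23/73 = 437/2117, sense flips to −
mesh 4 [58T→39T]: |ω|/ω_in = (437/2117)×58/39 = 874/2847, sense flips to +
mesh 5 [26T→31T]: |ω|/ω_in = (874/2847)×26/31 = 1748/6789, sense flips to −
signed output speed (× input speed) = -1748/6789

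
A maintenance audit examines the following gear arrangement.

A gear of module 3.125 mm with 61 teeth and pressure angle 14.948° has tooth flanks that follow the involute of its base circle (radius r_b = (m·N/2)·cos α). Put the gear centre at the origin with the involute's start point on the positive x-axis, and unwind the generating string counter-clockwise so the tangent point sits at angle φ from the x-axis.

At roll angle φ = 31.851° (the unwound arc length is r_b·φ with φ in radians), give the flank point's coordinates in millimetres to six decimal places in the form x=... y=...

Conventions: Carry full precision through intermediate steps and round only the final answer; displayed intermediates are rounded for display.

x=105.235452 y=5.112088

topology: single-mesh involute geometry — m = 3.125, N = 61
pitch radius r_p = m·N/2 = 3.125·61/2 = 95.312500
base radius r_b = r_p·cos α = 95.312500·cos 14.948° = 92.087156
roll angle φ = 31.851° = 0.55590482 rad
x = r_b·(cos φ + φ·sin φ) = 105.235452
y = r_b·(sin φ − φ·cos φ) = 5.112088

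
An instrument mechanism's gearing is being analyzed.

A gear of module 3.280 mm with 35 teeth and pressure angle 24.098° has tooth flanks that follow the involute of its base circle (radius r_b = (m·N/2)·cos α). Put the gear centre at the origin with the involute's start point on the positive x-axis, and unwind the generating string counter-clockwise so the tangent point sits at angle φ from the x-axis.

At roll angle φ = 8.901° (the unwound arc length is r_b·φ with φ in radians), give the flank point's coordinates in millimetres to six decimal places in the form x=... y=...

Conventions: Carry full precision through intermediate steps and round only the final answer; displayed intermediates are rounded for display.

single-mesh involute tooth geometry (35T wheel at module 3.280)
pitch radius r_p = m·N/2 = 3.280·35/2 = 57.400000
base radius r_b = r_p·cos α = 57.400000·cos 24.098° = 52.397500
roll angle φ = 8.901° = 0.15535176 rad
x = r_b·(cos φ + φ·sin φ) = 53.025975
y = r_b·(sin φ − φ·cos φ) = 0.065326

x=53.025975 y=0.065326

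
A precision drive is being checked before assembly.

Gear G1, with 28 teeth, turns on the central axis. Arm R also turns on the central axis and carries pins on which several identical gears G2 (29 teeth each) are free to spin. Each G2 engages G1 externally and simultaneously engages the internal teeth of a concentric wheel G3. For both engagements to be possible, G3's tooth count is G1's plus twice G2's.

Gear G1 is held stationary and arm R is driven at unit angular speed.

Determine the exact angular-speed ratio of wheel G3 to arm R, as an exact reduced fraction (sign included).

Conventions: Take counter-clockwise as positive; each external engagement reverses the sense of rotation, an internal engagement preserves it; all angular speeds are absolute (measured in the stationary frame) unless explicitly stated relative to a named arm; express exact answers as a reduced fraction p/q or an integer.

recognized (axles ride arm R): planetary set, 28/29/86 teeth
ring teeth: 28 + 2·29 = 86
28(ω_sun−ω_arm) = −86(ω_ring−ω_arm),  ω_sun = 0, ω_arm = 1
ω_ring = 1 − (28/86)(0−1) = 57/43
ω_out/ω_in = 57/43

57/43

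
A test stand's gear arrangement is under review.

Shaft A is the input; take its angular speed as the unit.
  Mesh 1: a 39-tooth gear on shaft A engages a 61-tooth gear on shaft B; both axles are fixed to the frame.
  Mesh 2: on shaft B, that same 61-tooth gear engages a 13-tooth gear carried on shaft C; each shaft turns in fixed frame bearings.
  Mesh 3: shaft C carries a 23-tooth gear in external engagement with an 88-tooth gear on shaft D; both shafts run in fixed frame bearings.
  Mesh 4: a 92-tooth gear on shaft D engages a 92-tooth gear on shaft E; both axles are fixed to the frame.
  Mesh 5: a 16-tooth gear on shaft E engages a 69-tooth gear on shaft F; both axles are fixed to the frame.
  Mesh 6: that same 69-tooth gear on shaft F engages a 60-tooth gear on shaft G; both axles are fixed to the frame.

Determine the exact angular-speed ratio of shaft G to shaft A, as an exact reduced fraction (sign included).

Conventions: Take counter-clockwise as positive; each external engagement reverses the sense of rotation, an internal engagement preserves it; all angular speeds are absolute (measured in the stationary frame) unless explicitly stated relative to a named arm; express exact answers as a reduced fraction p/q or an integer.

23/110

class = fixed-axis compound train [6 meshes; 6 ratios multiply, 6 sense flips]
mesh 1 [39T→61T]: running ratio 39/61, sense −
mesh 2 [61T→13T]: running ratio 3, sense +
mesh 3 [23T→88T]: running ratio 69/88, sense −
mesh 4 [92T→92T]: running ratio 69/88, sense +
mesh 5 [16T→69T]: running ratio 2/11, sense −
mesh 6 [69T→60T]: running ratio 23/110, sense +
ω_out/ω_in = 23/110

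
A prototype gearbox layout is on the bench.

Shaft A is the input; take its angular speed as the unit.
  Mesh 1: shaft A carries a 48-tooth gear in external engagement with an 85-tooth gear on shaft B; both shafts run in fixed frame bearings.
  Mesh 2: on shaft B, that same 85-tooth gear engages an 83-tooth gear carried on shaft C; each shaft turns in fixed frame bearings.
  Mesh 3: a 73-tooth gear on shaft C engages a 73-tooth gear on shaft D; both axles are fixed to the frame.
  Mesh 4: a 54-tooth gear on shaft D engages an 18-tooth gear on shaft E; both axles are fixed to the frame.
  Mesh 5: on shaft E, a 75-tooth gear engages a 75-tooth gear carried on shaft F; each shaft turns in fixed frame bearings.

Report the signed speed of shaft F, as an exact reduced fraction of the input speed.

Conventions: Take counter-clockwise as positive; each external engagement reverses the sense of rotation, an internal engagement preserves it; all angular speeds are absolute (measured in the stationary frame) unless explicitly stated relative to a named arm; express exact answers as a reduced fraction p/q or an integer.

5-mesh fixed-axis compound train (all bearings frame-fixed)
mesh 1 [48T→85T]: |ω|/ω_in = 1×48/85 = 48/85, sense flips to −
mesh 2 [85T→83T]: |ω|/ω_in = (48/85)×85/83 = 48/83, sense flips to +
mesh 3 [73T→73T]: |ω|/ω_in = (48/83)×73/73 = 48/83, sense flips to −
mesh 4 [54T→18T]: |ω|/ω_in = (48/83)×54/18 = 144/83, sense flips to +
mesh 5 [75T→75T]: |ω|/ω_in = (144/83)×75/75 = 144/83, sense flips to −
signed output speed (× input speed) = -144/83

-144/83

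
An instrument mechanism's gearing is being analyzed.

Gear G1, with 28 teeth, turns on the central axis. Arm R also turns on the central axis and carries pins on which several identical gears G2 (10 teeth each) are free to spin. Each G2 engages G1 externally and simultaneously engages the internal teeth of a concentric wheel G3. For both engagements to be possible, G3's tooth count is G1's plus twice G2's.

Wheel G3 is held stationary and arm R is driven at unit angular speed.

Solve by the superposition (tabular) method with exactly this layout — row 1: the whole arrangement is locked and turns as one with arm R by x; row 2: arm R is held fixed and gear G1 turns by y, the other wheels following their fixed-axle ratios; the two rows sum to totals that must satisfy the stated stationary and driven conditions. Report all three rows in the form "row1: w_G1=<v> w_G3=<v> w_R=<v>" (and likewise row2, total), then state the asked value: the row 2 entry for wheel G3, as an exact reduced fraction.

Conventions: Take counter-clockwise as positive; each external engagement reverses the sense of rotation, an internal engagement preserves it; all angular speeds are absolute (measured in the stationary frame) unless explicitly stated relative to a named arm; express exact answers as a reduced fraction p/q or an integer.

topology: planetary set — G1 28T / G2 10T / G3 48T, arm = carrier (Willis)
row 1 — lock + rotate with arm: ω_sun = ω_ring = ω_arm = x
row 2 — arm fixed, fixed-axis ratios: sun y, ring −(28/48)·y, arm 0
boundary: total ω_ring = x − (28/48)·y = 0 and total ω_arm = x = 1  ⇒  y = 12/7, x = 1
row 2 ring = −(28/48)·12/7 = -1
totals (row 1 + row 2): sun 1 + 12/7 = 19/7, ring 1 + (-1) = 0, arm 1 + 0 = 1
asked cell (row2, ring) = -1

row1: w_G1=1 w_G3=1 w_R=1
row2: w_G1=12/7 w_G3=-1 w_R=0
total: w_G1=19/7 w_G3=0 w_R=1
asked value: -1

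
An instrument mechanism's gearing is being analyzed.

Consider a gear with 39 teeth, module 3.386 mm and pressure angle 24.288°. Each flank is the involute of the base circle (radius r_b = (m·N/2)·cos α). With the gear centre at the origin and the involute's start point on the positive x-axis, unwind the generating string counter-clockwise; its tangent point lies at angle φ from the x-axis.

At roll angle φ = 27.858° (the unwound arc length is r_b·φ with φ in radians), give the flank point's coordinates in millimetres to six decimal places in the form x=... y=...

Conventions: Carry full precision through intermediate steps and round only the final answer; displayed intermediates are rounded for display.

x=66.881711 y=2.251812

single-mesh involute tooth geometry (39T wheel at module 3.386)
pitch radius r_p = m·N/2 = 3.386·39/2 = 66.027000
base radius r_b = r_p·cos α = 66.027000·cos 24.288° = 60.182914
roll angle φ = 27.858° = 0.48621382 rad
x = r_b·(cos φ + φ·sin φ) = 66.881711
y = r_b·(sin φ − φ·cos φ) = 2.251812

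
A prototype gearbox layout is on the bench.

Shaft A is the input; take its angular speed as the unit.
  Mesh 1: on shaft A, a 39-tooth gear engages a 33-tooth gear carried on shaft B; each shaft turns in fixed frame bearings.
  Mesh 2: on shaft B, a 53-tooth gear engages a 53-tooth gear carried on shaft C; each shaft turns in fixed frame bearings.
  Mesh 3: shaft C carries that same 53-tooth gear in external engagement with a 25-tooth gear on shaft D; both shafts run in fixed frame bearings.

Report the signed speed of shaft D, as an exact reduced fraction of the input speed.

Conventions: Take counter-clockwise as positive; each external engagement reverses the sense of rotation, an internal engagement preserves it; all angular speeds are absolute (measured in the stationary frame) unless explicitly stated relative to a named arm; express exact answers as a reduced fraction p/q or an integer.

-689/275

3-mesh fixed-axis compound train (all bearings frame-fixed)
mesh 1 [39T→33T]: |ω|/ω_in = 1×39/33 = 13/11, sense flips to −
mesh 2 [53T→53T]: |ω|/ω_in = (13/11)×53/53 = 13/11, sense flips to +
mesh 3 [53T→25T]: |ω|/ω_in = (13/11)×53/25 = 689/275, sense flips to −
signed output speed (× input speed) = -689/275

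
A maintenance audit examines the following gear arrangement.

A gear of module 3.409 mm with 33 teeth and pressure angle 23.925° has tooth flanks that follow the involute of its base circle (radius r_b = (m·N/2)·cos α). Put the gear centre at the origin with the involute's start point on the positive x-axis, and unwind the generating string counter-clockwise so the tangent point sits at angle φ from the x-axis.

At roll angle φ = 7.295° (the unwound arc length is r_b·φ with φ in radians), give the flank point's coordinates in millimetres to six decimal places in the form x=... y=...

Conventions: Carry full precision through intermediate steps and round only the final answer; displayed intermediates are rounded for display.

x=51.830522 y=0.035316

recognized (one wheel, involute flank): single-mesh tooth geometry, m = 3.409, N = 33
pitch radius r_p = m·N/2 = 3.409·33/2 = 56.248500
base radius r_b = r_p·cos α = 56.248500·cos 23.925° = 51.415465
roll angle φ = 7.295° = 0.12732177 rad
x = r_b·(cos φ + φ·sin φ) = 51.830522
y = r_b·(sin φ − φ·cos φ) = 0.035316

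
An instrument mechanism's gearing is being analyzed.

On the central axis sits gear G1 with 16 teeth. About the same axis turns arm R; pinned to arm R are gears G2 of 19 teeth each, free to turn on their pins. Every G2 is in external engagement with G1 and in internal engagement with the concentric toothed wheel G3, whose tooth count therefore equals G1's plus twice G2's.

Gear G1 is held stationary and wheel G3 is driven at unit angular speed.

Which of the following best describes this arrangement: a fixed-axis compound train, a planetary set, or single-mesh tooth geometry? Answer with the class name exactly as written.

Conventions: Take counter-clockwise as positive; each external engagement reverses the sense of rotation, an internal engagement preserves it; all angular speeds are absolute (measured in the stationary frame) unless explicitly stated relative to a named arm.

planetary set

class = planetary set [G3 = 16+2·19 = 54; Willis about the carrier]
classification: planetary set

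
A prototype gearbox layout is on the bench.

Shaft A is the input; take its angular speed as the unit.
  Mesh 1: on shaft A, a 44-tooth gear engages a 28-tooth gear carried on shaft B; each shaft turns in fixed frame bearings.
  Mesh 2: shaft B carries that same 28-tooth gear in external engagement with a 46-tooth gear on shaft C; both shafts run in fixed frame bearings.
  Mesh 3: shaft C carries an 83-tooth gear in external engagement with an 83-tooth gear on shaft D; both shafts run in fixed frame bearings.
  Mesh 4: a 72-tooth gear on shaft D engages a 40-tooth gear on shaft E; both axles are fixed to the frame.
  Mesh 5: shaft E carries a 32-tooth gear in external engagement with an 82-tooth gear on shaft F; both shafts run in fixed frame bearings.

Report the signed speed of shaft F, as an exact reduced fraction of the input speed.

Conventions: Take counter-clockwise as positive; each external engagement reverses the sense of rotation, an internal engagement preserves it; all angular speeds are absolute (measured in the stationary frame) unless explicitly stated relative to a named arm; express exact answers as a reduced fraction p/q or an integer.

5-mesh fixed-axis compound train (all bearings frame-fixed)
mesh 1 [44T→28T]: |ω|/ω_in = 1×44/28 = 11/7, sense flips to −
mesh 2 [28T→46T]: |ω|/ω_in = (11/7)×28/46 = 22/23, sense flips to +
mesh 3 [83T→83T]: |ω|/ω_in = (22/23)×83/83 = 22/23, sense flips to −
mesh 4 [72T→40T]: |ω|/ω_in = (22/23)×72/40 = 198/115, sense flips to +
mesh 5 [32T→82T]: |ω|/ω_in = (198/115)×32/82 = 3168/4715, sense flips to −
signed output speed (× input speed) = -3168/4715

-3168/4715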